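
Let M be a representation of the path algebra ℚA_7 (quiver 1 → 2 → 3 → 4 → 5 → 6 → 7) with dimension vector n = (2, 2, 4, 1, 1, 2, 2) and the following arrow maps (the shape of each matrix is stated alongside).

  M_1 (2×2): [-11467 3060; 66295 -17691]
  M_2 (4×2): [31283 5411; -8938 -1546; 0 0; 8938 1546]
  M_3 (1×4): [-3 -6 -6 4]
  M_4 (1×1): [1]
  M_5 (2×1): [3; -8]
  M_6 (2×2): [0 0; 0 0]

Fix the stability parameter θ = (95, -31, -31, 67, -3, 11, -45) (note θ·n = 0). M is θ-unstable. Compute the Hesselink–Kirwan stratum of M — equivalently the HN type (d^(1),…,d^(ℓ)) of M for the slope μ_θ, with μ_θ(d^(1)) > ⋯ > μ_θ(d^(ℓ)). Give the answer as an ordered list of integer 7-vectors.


Interval decomposition of M: I[1,2], I[1,6], I[3,3]^3, I[6,6], I[7,7]^2.
HN type (ℓ=5): μ^(1)=32; μ^(2)=25; μ^(3)=11; μ^(4)=-31; μ^(5)=-45

((1, 1, 0, 0, 0, 0, 0); (0, 0, 0, 1, 1, 1, 0); (1, 1, 1, 0, 0, 1, 0); (0, 0, 3, 0, 0, 0, 0); (0, 0, 0, 0, 0, 0, 2))


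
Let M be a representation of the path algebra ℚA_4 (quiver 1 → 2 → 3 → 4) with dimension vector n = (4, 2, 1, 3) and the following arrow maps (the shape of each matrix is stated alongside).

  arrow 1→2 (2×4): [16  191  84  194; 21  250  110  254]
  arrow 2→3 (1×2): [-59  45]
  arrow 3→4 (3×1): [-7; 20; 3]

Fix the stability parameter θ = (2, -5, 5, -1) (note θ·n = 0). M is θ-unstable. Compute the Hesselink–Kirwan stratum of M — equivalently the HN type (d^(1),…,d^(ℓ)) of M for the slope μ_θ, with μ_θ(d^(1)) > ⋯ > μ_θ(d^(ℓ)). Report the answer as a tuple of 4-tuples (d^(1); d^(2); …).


Via rank(M_{q-1}∘⋯∘M_p): M ≅ I[1,1]^2, I[1,2], I[1,4], I[4,4]^2.
μ_θ-semistable layers: μ^(1)=2; μ^(2)=-1; μ^(3)=-3/2

((2, 0, 1, 1); (0, 0, 0, 2); (2, 2, 0, 0))


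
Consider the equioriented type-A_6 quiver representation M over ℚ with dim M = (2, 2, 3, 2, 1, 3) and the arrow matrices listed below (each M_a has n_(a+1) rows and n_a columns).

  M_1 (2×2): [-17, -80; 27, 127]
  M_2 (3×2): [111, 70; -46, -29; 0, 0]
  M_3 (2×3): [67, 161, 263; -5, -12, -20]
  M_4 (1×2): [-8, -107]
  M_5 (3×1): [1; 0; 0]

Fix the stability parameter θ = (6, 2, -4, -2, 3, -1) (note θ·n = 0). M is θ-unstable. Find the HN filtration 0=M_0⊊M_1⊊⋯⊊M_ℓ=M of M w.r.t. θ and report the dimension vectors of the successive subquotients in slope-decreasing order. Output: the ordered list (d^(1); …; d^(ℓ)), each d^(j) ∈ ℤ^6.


Barcode: M ≅ I[1,4], I[1,6], I[3,3], I[6,6]^2. HN layers by μ_θ (4 steps, strictly decreasing):
  μ^(1)=1; μ^(2)=1/2; μ^(3)=-1; μ^(4)=-4

((0, 0, 0, 0, 1, 1); (2, 2, 2, 2, 0, 0); (0, 0, 0, 0, 0, 2); (0, 0, 1, 0, 0, 0))


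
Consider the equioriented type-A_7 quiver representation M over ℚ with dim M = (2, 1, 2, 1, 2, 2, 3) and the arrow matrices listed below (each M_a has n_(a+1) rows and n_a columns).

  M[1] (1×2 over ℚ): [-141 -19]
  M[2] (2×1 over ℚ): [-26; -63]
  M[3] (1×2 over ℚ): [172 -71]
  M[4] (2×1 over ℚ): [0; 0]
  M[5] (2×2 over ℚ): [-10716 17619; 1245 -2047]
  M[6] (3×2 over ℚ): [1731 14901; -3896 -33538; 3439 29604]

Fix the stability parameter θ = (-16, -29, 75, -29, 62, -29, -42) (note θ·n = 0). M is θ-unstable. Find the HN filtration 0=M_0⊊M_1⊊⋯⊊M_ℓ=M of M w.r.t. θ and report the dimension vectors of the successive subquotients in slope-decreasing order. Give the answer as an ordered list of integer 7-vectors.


Interval decomposition of M: I[1,1], I[1,4], I[3,3], I[5,7]^2, I[7,7].
HN type (ℓ=6): μ^(1)=75; μ^(2)=23; μ^(3)=-3; μ^(4)=-16; μ^(5)=-45/2; μ^(6)=-42

((0, 0, 1, 0, 0, 0, 0); (0, 0, 1, 1, 0, 0, 0); (0, 0, 0, 0, 2, 2, 2); (1, 0, 0, 0, 0, 0, 0); (1, 1, 0, 0, 0, 0, 0); (0, 0, 0, 0, 0, 0, 1))


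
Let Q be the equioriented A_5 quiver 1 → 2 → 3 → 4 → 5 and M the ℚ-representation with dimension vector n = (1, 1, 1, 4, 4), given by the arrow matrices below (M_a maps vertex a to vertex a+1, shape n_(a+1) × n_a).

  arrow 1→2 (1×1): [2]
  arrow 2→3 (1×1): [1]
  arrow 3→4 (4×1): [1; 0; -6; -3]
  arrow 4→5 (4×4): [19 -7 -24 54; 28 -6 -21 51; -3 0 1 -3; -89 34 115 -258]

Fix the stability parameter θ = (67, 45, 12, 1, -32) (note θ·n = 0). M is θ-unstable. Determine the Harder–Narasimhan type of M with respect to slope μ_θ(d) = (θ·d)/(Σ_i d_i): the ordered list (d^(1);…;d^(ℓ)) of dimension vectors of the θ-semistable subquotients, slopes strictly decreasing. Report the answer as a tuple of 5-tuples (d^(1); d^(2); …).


Interval decomposition of M: I[1,5], I[4,5]^3.
HN type (ℓ=2): μ^(1)=93/5; μ^(2)=-31/2

((1, 1, 1, 1, 1); (0, 0, 0, 3, 3))


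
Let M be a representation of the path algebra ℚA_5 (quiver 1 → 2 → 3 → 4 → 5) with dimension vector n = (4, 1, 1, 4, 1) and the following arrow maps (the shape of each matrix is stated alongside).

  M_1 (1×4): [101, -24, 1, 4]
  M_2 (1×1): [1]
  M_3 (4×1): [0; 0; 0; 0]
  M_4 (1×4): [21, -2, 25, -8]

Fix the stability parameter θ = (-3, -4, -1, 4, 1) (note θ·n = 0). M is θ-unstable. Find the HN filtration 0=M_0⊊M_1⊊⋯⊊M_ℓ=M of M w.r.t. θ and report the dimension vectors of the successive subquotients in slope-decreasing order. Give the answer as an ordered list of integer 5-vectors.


Interval decomposition of M: I[1,1]^3, I[1,3], I[4,4]^3, I[4,5].
HN type (ℓ=5): μ^(1)=4; μ^(2)=5/2; μ^(3)=-1; μ^(4)=-3; μ^(5)=-7/2

((0, 0, 0, 3, 0); (0, 0, 0, 1, 1); (0, 0, 1, 0, 0); (3, 0, 0, 0, 0); (1, 1, 0, 0, 0))


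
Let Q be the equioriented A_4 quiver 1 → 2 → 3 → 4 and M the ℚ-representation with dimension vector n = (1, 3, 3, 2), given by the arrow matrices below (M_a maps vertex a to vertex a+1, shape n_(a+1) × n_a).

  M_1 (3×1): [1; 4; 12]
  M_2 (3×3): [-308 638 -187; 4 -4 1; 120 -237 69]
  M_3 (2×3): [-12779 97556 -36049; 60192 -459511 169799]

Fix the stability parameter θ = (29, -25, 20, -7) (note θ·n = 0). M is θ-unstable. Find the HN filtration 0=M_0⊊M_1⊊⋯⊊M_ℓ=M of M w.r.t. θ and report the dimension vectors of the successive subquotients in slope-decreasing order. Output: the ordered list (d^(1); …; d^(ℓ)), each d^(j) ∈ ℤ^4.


Barcode: M ≅ I[1,2], I[2,4]^2, I[3,3]. HN layers by μ_θ (4 steps, strictly decreasing):
  μ^(1)=20; μ^(2)=13/2; μ^(3)=2; μ^(4)=-25

((0, 0, 1, 0); (0, 0, 2, 2); (1, 1, 0, 0); (0, 2, 0, 0))


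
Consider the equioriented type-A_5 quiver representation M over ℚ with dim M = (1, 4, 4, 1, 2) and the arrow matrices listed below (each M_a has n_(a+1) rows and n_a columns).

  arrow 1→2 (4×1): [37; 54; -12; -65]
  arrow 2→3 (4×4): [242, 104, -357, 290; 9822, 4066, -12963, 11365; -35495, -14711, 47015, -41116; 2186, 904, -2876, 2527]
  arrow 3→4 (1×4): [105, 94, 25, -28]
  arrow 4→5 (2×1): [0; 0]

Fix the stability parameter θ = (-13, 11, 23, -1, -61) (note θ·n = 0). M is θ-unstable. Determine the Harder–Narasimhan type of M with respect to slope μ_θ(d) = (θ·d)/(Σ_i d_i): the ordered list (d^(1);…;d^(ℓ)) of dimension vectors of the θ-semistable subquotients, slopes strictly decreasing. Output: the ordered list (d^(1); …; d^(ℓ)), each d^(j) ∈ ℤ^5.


Barcode: M ≅ I[1,4], I[2,3]^3, I[5,5]^2. HN layers by μ_θ (4 steps, strictly decreasing):
  μ^(1)=23; μ^(2)=11; μ^(3)=-13; μ^(4)=-61

((0, 0, 3, 0, 0); (0, 4, 1, 1, 0); (1, 0, 0, 0, 0); (0, 0, 0, 0, 2))


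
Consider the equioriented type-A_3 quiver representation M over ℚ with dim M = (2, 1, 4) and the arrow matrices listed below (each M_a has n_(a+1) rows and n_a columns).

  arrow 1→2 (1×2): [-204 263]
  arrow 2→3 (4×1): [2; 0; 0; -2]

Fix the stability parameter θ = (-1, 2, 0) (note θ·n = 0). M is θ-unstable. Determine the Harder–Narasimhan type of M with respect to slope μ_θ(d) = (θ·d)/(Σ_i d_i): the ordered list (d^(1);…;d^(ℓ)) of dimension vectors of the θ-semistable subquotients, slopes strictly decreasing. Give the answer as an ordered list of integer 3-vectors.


Interval decomposition of M: I[1,1], I[1,3], I[3,3]^3.
HN type (ℓ=3): μ^(1)=1; μ^(2)=0; μ^(3)=-1

((0, 1, 1); (0, 0, 3); (2, 0, 0))


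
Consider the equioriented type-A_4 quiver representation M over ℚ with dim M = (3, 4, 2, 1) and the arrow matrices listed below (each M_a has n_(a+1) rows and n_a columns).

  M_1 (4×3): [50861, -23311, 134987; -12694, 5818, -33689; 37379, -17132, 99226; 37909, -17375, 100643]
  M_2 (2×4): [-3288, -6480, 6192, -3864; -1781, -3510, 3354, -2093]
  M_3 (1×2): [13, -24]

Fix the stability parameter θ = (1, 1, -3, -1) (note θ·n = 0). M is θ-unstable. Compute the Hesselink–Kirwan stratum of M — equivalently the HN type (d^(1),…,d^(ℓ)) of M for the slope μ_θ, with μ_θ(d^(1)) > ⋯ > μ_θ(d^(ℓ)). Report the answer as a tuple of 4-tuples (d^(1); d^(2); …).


Barcode: M ≅ I[1,2]^2, I[1,3], I[2,2], I[3,4]. HN layers by μ_θ (4 steps, strictly decreasing):
  μ^(1)=1; μ^(2)=-1/3; μ^(3)=-1; μ^(4)=-3

((2, 3, 0, 0); (1, 1, 1, 0); (0, 0, 0, 1); (0, 0, 1, 0))


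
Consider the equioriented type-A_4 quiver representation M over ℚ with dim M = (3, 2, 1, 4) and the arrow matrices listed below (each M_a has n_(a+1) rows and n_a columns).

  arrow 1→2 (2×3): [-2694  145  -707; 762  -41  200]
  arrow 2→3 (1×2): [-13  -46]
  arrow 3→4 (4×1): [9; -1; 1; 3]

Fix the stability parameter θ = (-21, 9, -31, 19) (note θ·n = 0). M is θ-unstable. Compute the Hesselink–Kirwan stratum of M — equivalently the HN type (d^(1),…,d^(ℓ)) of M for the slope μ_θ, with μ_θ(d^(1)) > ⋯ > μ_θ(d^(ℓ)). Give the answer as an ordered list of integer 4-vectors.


Via rank(M_{q-1}∘⋯∘M_p): M ≅ I[1,1], I[1,2], I[1,4], I[4,4]^3.
μ_θ-semistable layers: μ^(1)=19; μ^(2)=9; μ^(3)=-11; μ^(4)=-21

((0, 0, 0, 4); (0, 1, 0, 0); (0, 1, 1, 0); (3, 0, 0, 0))


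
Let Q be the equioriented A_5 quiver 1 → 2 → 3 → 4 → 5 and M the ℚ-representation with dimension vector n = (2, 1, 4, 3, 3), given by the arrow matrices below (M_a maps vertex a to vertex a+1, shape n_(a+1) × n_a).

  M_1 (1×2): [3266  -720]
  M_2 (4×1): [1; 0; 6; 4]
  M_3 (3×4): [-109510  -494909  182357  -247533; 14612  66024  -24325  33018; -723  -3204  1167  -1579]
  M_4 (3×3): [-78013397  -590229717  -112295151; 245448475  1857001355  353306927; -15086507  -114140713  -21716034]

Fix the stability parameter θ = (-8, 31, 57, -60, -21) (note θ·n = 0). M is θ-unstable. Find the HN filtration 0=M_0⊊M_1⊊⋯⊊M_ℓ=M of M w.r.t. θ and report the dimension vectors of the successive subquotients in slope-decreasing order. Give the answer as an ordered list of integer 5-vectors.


Via rank(M_{q-1}∘⋯∘M_p): M ≅ I[1,1], I[1,5], I[3,3], I[3,5]^2.
μ_θ-semistable layers: μ^(1)=57; μ^(2)=7/4; μ^(3)=-8

((0, 0, 1, 0, 0); (0, 1, 1, 1, 1); (2, 0, 2, 2, 2))


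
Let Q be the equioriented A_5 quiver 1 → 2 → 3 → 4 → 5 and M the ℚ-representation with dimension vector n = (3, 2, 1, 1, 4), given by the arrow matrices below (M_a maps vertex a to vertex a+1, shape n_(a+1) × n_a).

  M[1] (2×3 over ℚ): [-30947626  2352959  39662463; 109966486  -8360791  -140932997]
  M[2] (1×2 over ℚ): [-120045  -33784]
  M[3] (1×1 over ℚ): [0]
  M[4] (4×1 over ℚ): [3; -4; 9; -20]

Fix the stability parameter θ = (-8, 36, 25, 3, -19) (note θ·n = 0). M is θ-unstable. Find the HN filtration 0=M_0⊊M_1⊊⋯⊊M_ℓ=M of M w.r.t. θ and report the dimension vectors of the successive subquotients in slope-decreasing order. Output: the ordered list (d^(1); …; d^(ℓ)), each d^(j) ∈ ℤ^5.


Barcode: M ≅ I[1,1], I[1,2], I[1,3], I[4,5], I[5,5]^3. HN layers by μ_θ (4 steps, strictly decreasing):
  μ^(1)=36; μ^(2)=61/2; μ^(3)=-8; μ^(4)=-19

((0, 1, 0, 0, 0); (0, 1, 1, 0, 0); (3, 0, 0, 1, 1); (0, 0, 0, 0, 3))


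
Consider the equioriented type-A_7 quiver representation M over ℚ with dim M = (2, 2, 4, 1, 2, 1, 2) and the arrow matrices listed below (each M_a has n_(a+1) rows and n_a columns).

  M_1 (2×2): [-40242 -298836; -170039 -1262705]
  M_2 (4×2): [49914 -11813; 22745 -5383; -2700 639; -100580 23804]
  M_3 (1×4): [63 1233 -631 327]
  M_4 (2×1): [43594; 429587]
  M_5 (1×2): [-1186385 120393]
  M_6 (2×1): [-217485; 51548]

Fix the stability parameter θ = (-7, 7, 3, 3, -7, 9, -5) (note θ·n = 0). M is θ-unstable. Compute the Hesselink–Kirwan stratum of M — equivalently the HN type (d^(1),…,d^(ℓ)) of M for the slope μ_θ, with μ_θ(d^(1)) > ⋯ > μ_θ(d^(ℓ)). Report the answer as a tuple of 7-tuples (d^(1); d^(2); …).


Via rank(M_{q-1}∘⋯∘M_p): M ≅ I[1,3], I[1,7], I[3,3]^2, I[5,5], I[7,7].
μ_θ-semistable layers: μ^(1)=5; μ^(2)=3; μ^(3)=2; μ^(4)=3/2; μ^(5)=-5; μ^(6)=-7

((0, 1, 1, 0, 0, 0, 0); (0, 0, 2, 0, 0, 0, 0); (0, 0, 0, 0, 0, 1, 1); (0, 1, 1, 1, 1, 0, 0); (0, 0, 0, 0, 0, 0, 1); (2, 0, 0, 0, 1, 0, 0))


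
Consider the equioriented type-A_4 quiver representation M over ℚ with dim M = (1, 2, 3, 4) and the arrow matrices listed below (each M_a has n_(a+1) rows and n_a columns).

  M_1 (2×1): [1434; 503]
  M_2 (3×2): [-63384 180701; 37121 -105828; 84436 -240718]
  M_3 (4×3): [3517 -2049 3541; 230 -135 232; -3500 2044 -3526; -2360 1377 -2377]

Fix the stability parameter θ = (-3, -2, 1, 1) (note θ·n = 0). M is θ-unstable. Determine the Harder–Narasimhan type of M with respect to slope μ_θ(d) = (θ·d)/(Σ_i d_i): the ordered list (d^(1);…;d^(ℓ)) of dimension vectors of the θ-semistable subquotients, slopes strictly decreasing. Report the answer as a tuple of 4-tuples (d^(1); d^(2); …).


Interval decomposition of M: I[1,4], I[2,4], I[3,4], I[4,4].
HN type (ℓ=3): μ^(1)=1; μ^(2)=-2; μ^(3)=-3

((0, 0, 3, 4); (0, 2, 0, 0); (1, 0, 0, 0))


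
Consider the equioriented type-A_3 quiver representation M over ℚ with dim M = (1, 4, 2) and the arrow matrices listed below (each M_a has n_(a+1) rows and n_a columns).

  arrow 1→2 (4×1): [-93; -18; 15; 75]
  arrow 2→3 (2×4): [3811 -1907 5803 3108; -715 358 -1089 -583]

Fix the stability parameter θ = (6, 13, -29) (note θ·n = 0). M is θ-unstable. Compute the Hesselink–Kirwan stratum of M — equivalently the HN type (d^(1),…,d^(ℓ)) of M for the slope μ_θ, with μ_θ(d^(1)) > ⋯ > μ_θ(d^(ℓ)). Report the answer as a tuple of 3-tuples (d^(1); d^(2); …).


Barcode: M ≅ I[1,3], I[2,2]^2, I[2,3]. HN layers by μ_θ (3 steps, strictly decreasing):
  μ^(1)=13; μ^(2)=-10/3; μ^(3)=-8

((0, 2, 0); (1, 1, 1); (0, 1, 1))


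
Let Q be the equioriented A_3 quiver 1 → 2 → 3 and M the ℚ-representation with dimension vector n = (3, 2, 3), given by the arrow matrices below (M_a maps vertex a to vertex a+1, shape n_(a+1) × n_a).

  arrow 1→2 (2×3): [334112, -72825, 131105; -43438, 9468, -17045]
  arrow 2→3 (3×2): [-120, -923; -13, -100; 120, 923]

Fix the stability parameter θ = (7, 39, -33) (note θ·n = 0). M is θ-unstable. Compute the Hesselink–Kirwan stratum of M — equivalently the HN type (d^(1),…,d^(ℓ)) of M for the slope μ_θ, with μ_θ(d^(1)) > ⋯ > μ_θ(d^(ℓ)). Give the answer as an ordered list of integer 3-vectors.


Via rank(M_{q-1}∘⋯∘M_p): M ≅ I[1,1], I[1,3]^2, I[3,3].
μ_θ-semistable layers: μ^(1)=7; μ^(2)=13/3; μ^(3)=-33

((1, 0, 0); (2, 2, 2); (0, 0, 1))


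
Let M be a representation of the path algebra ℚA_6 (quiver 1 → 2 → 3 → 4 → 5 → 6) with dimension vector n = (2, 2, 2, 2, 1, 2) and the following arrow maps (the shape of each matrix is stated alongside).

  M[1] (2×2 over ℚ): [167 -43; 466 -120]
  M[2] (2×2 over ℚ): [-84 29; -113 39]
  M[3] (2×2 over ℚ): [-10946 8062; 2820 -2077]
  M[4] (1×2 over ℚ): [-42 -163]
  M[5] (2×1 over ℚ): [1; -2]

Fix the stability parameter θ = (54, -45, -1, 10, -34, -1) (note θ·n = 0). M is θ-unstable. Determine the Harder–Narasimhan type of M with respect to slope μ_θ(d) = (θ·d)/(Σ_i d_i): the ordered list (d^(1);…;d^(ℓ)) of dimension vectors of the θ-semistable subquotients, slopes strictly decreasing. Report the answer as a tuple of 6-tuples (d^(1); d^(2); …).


Barcode: M ≅ I[1,4], I[1,6], I[6,6]. HN layers by μ_θ (4 steps, strictly decreasing):
  μ^(1)=10; μ^(2)=8/3; μ^(3)=-1; μ^(4)=-16/5

((0, 0, 0, 1, 0, 0); (1, 1, 1, 0, 0, 0); (0, 0, 0, 0, 0, 2); (1, 1, 1, 1, 1, 0))


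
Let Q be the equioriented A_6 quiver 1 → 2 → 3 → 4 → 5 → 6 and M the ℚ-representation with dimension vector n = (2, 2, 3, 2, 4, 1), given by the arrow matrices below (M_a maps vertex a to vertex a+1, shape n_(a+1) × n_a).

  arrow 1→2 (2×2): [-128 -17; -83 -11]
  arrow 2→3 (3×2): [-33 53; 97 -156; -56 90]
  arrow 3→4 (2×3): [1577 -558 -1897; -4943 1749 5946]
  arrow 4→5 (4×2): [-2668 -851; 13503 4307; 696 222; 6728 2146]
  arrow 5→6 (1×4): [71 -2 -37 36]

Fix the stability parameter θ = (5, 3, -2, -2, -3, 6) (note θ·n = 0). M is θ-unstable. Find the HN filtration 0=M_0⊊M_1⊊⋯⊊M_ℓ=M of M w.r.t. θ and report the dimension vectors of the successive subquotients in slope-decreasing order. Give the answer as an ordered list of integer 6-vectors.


Barcode: M ≅ I[1,5], I[1,6], I[3,3], I[5,5]^2. HN layers by μ_θ (4 steps, strictly decreasing):
  μ^(1)=6; μ^(2)=1/5; μ^(3)=-2; μ^(4)=-3

((0, 0, 0, 0, 0, 1); (2, 2, 2, 2, 2, 0); (0, 0, 1, 0, 0, 0); (0, 0, 0, 0, 2, 0))


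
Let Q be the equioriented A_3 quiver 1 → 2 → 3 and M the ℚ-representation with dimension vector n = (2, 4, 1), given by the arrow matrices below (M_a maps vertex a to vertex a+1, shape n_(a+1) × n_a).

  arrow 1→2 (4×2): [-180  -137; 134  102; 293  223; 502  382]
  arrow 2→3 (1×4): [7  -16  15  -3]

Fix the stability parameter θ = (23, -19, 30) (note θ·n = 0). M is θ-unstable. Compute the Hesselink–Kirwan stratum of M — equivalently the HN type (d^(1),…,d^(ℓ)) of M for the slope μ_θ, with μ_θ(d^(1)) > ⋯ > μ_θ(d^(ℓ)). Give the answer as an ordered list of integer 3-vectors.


Via rank(M_{q-1}∘⋯∘M_p): M ≅ I[1,2], I[1,3], I[2,2]^2.
μ_θ-semistable layers: μ^(1)=30; μ^(2)=2; μ^(3)=-19

((0, 0, 1); (2, 2, 0); (0, 2, 0))


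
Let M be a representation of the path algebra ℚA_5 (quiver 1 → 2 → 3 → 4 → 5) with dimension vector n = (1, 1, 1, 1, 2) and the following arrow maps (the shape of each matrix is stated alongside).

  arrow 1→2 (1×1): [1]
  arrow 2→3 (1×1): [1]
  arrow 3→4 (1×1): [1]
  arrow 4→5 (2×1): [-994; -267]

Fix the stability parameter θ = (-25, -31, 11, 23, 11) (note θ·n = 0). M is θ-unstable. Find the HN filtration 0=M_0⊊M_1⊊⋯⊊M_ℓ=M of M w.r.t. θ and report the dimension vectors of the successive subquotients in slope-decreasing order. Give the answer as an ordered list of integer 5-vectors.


Interval decomposition of M: I[1,5], I[5,5].
HN type (ℓ=3): μ^(1)=17; μ^(2)=11; μ^(3)=-28

((0, 0, 0, 1, 1); (0, 0, 1, 0, 1); (1, 1, 0, 0, 0))


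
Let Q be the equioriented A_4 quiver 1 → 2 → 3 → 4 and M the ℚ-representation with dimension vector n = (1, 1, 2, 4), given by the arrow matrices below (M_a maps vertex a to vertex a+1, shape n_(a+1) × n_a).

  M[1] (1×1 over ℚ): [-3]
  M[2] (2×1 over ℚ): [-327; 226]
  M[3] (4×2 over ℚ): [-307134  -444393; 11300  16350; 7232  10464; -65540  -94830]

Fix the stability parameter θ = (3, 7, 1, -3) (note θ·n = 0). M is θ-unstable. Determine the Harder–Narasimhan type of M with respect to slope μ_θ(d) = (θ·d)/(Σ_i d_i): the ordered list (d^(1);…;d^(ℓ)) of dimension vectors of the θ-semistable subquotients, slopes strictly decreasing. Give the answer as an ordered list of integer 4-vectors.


Interval decomposition of M: I[1,3], I[3,4], I[4,4]^3.
HN type (ℓ=4): μ^(1)=4; μ^(2)=3; μ^(3)=-1; μ^(4)=-3

((0, 1, 1, 0); (1, 0, 0, 0); (0, 0, 1, 1); (0, 0, 0, 3))


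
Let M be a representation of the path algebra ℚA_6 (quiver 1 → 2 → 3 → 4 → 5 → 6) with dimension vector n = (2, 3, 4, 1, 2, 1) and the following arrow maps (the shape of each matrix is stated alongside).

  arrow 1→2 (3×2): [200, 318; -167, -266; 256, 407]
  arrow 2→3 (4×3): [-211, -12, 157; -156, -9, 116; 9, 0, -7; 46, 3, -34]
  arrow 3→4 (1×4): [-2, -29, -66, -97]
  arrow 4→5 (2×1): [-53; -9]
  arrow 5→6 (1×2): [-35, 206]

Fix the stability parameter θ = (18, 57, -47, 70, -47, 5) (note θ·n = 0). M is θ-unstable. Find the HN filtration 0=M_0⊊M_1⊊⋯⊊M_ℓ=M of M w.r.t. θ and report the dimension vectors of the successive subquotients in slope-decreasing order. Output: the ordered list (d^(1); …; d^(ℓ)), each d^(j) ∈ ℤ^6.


Interval decomposition of M: I[1,3], I[1,6], I[2,2], I[3,3]^2, I[5,5].
HN type (ℓ=3): μ^(1)=57; μ^(2)=28/3; μ^(3)=-47

((0, 1, 0, 0, 0, 0); (2, 2, 2, 1, 1, 1); (0, 0, 2, 0, 1, 0))


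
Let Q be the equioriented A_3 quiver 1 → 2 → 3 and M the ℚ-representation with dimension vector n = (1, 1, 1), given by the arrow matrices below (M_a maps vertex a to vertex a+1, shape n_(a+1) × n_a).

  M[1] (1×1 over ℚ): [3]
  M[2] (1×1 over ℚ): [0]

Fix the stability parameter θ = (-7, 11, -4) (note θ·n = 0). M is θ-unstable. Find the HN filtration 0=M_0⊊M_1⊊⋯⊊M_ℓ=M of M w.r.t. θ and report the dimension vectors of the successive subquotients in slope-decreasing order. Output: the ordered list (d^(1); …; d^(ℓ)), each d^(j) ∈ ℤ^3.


Barcode: M ≅ I[1,2], I[3,3]. HN layers by μ_θ (3 steps, strictly decreasing):
  μ^(1)=11; μ^(2)=-4; μ^(3)=-7

((0, 1, 0); (0, 0, 1); (1, 0, 0))


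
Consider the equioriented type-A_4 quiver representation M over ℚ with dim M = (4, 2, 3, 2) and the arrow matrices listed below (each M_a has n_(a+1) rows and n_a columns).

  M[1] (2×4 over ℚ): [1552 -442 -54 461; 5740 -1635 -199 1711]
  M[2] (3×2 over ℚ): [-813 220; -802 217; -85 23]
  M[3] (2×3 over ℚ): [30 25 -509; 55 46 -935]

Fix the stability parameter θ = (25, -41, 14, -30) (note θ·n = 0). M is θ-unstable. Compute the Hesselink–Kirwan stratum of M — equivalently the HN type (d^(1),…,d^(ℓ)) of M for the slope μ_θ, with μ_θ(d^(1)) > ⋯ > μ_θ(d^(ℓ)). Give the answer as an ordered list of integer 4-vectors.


Barcode: M ≅ I[1,1]^2, I[1,4]^2, I[3,3]. HN layers by μ_θ (3 steps, strictly decreasing):
  μ^(1)=25; μ^(2)=14; μ^(3)=-8

((2, 0, 0, 0); (0, 0, 1, 0); (2, 2, 2, 2))


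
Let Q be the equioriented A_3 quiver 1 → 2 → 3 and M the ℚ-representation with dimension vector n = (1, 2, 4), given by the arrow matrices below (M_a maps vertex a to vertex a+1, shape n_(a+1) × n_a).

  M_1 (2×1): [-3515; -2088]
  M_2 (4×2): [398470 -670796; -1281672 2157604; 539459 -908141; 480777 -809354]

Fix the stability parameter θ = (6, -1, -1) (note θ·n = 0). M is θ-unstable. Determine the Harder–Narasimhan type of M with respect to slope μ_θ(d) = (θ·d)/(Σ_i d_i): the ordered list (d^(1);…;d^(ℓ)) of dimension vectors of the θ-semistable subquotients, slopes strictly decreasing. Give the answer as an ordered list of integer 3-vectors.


Via rank(M_{q-1}∘⋯∘M_p): M ≅ I[1,3], I[2,3], I[3,3]^2.
μ_θ-semistable layers: μ^(1)=4/3; μ^(2)=-1

((1, 1, 1); (0, 1, 3))


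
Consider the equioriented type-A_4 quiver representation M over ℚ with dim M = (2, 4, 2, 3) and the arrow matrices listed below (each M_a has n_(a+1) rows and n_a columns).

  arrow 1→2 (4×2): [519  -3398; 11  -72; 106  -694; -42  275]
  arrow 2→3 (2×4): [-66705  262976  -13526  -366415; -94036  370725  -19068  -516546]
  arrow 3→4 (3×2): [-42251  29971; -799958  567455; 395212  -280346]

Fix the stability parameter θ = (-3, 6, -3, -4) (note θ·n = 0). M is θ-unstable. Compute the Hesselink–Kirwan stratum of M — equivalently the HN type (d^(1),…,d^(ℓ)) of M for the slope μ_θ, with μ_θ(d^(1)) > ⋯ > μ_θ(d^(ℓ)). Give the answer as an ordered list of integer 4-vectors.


Via rank(M_{q-1}∘⋯∘M_p): M ≅ I[1,4]^2, I[2,2]^2, I[4,4].
μ_θ-semistable layers: μ^(1)=6; μ^(2)=-1/3; μ^(3)=-3; μ^(4)=-4

((0, 2, 0, 0); (0, 2, 2, 2); (2, 0, 0, 0); (0, 0, 0, 1))


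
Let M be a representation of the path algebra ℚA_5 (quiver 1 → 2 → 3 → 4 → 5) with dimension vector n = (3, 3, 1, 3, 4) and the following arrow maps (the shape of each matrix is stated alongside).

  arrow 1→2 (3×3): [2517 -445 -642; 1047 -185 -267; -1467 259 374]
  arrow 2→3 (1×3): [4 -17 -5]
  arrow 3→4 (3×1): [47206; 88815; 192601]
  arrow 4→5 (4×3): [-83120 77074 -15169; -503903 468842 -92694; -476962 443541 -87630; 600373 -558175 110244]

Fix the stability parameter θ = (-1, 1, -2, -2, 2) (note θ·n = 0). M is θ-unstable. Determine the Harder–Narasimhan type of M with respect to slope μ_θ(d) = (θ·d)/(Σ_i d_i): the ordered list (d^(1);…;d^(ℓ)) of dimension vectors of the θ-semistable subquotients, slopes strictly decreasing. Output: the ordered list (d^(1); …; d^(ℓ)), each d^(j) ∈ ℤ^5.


Interval decomposition of M: I[1,1], I[1,2], I[1,5], I[2,2], I[4,5]^2, I[5,5].
HN type (ℓ=4): μ^(1)=2; μ^(2)=1; μ^(3)=-1; μ^(4)=-2

((0, 0, 0, 0, 4); (0, 2, 0, 0, 0); (3, 1, 1, 1, 0); (0, 0, 0, 2, 0))


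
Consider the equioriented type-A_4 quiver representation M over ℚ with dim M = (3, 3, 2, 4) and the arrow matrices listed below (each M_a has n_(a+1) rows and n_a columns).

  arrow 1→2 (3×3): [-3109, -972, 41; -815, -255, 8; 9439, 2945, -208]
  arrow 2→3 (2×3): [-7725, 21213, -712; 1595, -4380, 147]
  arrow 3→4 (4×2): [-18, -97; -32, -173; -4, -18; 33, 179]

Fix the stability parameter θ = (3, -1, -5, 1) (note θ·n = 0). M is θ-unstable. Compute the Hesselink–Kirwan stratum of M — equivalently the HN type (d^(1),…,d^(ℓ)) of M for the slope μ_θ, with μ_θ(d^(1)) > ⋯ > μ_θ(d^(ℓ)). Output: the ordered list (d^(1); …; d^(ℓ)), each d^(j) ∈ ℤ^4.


Via rank(M_{q-1}∘⋯∘M_p): M ≅ I[1,2], I[1,4]^2, I[4,4]^2.
μ_θ-semistable layers: μ^(1)=1; μ^(2)=-1

((1, 1, 0, 4); (2, 2, 2, 0))


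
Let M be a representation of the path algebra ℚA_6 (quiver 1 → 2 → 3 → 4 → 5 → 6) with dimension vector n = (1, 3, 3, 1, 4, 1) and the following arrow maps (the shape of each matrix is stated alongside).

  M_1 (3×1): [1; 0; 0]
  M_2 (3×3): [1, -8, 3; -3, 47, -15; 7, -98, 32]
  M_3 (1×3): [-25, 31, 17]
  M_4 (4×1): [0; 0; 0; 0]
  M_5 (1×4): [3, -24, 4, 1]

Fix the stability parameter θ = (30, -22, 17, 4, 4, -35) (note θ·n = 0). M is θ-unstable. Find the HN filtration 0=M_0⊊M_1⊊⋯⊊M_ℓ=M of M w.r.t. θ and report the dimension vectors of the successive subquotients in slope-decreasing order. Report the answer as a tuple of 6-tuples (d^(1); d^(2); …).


Interval decomposition of M: I[1,4], I[2,3]^2, I[5,5]^3, I[5,6].
HN type (ℓ=5): μ^(1)=17; μ^(2)=21/2; μ^(3)=4; μ^(4)=-31/2; μ^(5)=-22

((0, 0, 2, 0, 0, 0); (0, 0, 1, 1, 0, 0); (1, 1, 0, 0, 3, 0); (0, 0, 0, 0, 1, 1); (0, 2, 0, 0, 0, 0))


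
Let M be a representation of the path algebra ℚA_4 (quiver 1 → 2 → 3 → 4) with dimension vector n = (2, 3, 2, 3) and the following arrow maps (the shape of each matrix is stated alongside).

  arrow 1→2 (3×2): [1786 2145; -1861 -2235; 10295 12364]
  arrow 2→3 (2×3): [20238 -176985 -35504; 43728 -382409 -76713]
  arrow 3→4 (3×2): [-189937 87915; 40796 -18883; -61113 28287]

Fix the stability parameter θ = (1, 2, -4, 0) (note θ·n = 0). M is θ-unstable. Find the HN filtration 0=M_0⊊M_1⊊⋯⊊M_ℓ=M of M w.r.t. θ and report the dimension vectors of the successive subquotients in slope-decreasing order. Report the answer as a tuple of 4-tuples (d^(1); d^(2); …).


Barcode: M ≅ I[1,4]^2, I[2,2], I[4,4]. HN layers by μ_θ (3 steps, strictly decreasing):
  μ^(1)=2; μ^(2)=0; μ^(3)=-1/3

((0, 1, 0, 0); (0, 0, 0, 3); (2, 2, 2, 0))


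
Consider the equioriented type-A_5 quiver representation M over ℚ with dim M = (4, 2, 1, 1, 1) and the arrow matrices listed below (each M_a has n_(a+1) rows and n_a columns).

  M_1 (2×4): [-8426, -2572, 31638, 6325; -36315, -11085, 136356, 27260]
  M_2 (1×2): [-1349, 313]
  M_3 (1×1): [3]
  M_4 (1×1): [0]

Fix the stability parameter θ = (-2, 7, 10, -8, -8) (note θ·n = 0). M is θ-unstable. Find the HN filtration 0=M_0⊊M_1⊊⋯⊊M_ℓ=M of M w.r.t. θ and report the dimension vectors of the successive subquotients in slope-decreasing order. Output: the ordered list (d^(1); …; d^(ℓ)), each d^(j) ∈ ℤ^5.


Barcode: M ≅ I[1,1]^2, I[1,2], I[1,4], I[5,5]. HN layers by μ_θ (4 steps, strictly decreasing):
  μ^(1)=7; μ^(2)=3; μ^(3)=-2; μ^(4)=-8

((0, 1, 0, 0, 0); (0, 1, 1, 1, 0); (4, 0, 0, 0, 0); (0, 0, 0, 0, 1))


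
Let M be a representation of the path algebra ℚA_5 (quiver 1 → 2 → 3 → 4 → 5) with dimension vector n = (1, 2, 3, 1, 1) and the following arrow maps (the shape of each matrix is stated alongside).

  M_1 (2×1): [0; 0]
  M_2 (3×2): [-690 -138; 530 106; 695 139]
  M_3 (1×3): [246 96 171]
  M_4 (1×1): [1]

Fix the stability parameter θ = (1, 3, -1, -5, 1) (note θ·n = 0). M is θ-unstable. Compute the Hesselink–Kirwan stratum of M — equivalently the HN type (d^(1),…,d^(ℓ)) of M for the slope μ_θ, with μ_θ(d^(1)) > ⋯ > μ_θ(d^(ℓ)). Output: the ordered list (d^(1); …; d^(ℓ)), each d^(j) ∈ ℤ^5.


Barcode: M ≅ I[1,1], I[2,2], I[2,5], I[3,3]^2. HN layers by μ_θ (3 steps, strictly decreasing):
  μ^(1)=3; μ^(2)=1; μ^(3)=-1

((0, 1, 0, 0, 0); (1, 0, 0, 0, 1); (0, 1, 3, 1, 0))


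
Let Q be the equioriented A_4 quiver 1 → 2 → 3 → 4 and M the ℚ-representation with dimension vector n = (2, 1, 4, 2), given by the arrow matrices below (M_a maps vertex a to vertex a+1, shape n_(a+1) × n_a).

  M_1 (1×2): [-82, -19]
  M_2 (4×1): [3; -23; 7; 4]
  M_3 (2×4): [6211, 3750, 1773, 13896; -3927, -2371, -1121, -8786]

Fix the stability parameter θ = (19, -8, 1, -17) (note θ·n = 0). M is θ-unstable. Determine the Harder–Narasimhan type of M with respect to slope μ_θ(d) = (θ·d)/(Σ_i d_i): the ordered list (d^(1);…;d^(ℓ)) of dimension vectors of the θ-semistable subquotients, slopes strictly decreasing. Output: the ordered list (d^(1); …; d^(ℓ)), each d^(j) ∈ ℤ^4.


Barcode: M ≅ I[1,1], I[1,4], I[3,3]^2, I[3,4]. HN layers by μ_θ (4 steps, strictly decreasing):
  μ^(1)=19; μ^(2)=1; μ^(3)=-5/4; μ^(4)=-8

((1, 0, 0, 0); (0, 0, 2, 0); (1, 1, 1, 1); (0, 0, 1, 1))


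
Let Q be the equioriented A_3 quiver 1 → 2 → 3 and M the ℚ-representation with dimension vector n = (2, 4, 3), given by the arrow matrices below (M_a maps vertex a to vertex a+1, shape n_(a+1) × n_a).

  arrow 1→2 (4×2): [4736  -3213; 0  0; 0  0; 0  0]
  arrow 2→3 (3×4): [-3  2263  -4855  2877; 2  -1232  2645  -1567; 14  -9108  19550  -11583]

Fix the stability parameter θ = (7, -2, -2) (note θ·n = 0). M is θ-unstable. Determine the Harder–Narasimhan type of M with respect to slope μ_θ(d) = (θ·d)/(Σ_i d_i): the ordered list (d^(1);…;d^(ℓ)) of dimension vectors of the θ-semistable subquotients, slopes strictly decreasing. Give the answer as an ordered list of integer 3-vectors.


Via rank(M_{q-1}∘⋯∘M_p): M ≅ I[1,1], I[1,3], I[2,2], I[2,3]^2.
μ_θ-semistable layers: μ^(1)=7; μ^(2)=1; μ^(3)=-2

((1, 0, 0); (1, 1, 1); (0, 3, 2))


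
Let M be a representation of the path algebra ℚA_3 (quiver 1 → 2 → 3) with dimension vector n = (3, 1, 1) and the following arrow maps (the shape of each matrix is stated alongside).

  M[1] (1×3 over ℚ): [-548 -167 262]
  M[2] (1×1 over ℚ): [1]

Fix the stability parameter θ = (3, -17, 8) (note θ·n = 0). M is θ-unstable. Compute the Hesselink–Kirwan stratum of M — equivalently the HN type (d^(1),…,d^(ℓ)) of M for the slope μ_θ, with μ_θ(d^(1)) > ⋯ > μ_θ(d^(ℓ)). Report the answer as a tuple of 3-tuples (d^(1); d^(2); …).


Via rank(M_{q-1}∘⋯∘M_p): M ≅ I[1,1]^2, I[1,3].
μ_θ-semistable layers: μ^(1)=8; μ^(2)=3; μ^(3)=-7

((0, 0, 1); (2, 0, 0); (1, 1, 0))


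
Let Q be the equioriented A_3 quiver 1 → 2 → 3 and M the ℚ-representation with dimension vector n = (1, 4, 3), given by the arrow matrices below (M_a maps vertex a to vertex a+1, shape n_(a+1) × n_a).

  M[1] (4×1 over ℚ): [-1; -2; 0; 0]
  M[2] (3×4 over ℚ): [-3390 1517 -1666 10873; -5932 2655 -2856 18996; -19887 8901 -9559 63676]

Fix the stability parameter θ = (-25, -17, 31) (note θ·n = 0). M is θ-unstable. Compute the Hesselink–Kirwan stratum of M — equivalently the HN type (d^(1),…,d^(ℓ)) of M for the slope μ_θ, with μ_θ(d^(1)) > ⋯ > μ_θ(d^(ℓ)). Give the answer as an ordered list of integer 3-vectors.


Barcode: M ≅ I[1,3], I[2,2], I[2,3]^2. HN layers by μ_θ (3 steps, strictly decreasing):
  μ^(1)=31; μ^(2)=-17; μ^(3)=-25

((0, 0, 3); (0, 4, 0); (1, 0, 0))


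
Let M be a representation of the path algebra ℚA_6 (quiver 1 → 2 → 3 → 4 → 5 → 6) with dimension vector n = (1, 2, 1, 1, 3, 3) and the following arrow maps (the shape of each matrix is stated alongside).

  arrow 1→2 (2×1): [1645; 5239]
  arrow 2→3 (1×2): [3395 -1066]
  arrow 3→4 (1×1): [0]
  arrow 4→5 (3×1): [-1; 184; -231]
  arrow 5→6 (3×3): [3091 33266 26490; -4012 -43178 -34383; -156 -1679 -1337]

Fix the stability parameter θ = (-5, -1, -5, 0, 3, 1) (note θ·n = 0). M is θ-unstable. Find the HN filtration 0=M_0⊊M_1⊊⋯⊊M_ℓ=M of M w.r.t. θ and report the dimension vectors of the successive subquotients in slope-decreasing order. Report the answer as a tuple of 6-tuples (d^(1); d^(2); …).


Interval decomposition of M: I[1,3], I[2,2], I[4,6], I[5,6]^2.
HN type (ℓ=5): μ^(1)=2; μ^(2)=0; μ^(3)=-1; μ^(4)=-3; μ^(5)=-5

((0, 0, 0, 0, 3, 3); (0, 0, 0, 1, 0, 0); (0, 1, 0, 0, 0, 0); (0, 1, 1, 0, 0, 0); (1, 0, 0, 0, 0, 0))


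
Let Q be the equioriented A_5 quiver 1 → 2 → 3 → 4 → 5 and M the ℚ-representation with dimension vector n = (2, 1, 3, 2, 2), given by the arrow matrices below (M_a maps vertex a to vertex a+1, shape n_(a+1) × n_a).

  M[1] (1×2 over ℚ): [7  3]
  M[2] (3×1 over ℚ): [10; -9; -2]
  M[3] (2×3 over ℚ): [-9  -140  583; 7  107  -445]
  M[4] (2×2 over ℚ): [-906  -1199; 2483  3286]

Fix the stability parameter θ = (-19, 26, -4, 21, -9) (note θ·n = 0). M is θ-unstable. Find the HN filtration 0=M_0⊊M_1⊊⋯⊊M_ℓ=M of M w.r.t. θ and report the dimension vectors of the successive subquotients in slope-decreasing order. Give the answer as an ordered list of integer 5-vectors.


Via rank(M_{q-1}∘⋯∘M_p): M ≅ I[1,1], I[1,5], I[3,3], I[3,5].
μ_θ-semistable layers: μ^(1)=17/2; μ^(2)=6; μ^(3)=-4; μ^(4)=-19

((0, 1, 1, 1, 1); (0, 0, 0, 1, 1); (0, 0, 2, 0, 0); (2, 0, 0, 0, 0))


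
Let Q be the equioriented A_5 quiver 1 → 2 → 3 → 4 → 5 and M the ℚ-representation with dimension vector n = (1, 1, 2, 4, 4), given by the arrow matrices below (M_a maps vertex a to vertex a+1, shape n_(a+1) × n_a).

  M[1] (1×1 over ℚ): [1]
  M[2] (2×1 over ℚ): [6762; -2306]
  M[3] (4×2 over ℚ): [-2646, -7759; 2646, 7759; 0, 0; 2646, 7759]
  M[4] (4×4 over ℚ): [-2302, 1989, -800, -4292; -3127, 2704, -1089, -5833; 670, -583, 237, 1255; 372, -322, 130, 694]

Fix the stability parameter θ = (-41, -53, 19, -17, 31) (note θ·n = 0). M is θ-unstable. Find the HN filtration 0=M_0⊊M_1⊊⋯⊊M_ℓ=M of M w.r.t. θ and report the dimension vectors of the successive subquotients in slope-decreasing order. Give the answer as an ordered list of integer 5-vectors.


Barcode: M ≅ I[1,5], I[3,3], I[4,4], I[4,5]^2, I[5,5]. HN layers by μ_θ (5 steps, strictly decreasing):
  μ^(1)=31; μ^(2)=19; μ^(3)=1; μ^(4)=-17; μ^(5)=-47

((0, 0, 0, 0, 4); (0, 0, 1, 0, 0); (0, 0, 1, 1, 0); (0, 0, 0, 3, 0); (1, 1, 0, 0, 0))


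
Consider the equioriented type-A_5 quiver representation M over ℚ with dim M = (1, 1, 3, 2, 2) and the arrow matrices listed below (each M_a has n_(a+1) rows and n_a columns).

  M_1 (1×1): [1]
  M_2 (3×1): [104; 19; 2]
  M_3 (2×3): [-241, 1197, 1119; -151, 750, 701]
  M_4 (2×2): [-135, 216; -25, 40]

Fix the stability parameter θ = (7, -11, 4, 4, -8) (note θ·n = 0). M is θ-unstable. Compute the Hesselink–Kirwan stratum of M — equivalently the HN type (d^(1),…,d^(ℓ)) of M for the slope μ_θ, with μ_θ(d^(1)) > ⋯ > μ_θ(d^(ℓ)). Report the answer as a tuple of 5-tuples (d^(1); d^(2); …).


Via rank(M_{q-1}∘⋯∘M_p): M ≅ I[1,5], I[3,3], I[3,4], I[5,5].
μ_θ-semistable layers: μ^(1)=4; μ^(2)=0; μ^(3)=-2; μ^(4)=-8

((0, 0, 2, 1, 0); (0, 0, 1, 1, 1); (1, 1, 0, 0, 0); (0, 0, 0, 0, 1))


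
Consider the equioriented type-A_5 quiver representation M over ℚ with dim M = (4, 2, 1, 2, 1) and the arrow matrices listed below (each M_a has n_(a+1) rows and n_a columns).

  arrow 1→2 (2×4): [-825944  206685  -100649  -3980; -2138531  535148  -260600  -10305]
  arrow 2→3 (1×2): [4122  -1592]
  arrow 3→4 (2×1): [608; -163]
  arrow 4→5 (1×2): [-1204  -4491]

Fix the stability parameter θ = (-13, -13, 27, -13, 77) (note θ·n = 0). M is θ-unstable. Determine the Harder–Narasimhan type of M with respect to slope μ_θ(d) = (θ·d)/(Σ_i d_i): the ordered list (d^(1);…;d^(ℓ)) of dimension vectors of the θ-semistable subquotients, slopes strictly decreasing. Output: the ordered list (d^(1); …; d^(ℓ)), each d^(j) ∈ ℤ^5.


Barcode: M ≅ I[1,1]^2, I[1,2], I[1,5], I[4,4]. HN layers by μ_θ (3 steps, strictly decreasing):
  μ^(1)=77; μ^(2)=7; μ^(3)=-13

((0, 0, 0, 0, 1); (0, 0, 1, 1, 0); (4, 2, 0, 1, 0))


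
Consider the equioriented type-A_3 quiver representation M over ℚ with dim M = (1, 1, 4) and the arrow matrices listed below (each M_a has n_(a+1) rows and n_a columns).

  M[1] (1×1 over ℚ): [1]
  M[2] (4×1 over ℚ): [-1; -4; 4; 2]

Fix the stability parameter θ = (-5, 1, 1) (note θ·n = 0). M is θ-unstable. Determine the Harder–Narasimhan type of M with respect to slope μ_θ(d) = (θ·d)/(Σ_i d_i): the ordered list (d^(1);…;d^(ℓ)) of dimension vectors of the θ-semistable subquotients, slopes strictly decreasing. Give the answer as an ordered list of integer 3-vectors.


Interval decomposition of M: I[1,3], I[3,3]^3.
HN type (ℓ=2): μ^(1)=1; μ^(2)=-5

((0, 1, 4); (1, 0, 0))


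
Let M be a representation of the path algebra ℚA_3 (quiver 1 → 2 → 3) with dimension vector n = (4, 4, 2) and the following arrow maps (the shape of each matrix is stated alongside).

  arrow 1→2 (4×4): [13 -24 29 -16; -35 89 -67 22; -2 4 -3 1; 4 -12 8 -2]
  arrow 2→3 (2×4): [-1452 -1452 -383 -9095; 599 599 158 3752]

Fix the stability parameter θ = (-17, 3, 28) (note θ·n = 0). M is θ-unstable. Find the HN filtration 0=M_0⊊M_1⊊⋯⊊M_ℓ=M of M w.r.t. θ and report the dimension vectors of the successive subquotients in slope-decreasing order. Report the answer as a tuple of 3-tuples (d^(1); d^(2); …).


Interval decomposition of M: I[1,2]^2, I[1,3]^2.
HN type (ℓ=3): μ^(1)=28; μ^(2)=3; μ^(3)=-17

((0, 0, 2); (0, 4, 0); (4, 0, 0))


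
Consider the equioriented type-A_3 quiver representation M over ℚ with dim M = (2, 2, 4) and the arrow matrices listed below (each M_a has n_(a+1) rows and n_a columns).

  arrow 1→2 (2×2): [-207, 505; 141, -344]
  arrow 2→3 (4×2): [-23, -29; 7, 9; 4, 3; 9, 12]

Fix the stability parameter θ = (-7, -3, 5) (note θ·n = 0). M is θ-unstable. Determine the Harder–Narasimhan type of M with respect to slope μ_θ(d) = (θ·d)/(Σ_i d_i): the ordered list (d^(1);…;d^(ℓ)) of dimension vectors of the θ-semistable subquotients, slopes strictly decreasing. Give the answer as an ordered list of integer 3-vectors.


Via rank(M_{q-1}∘⋯∘M_p): M ≅ I[1,3]^2, I[3,3]^2.
μ_θ-semistable layers: μ^(1)=5; μ^(2)=-3; μ^(3)=-7

((0, 0, 4); (0, 2, 0); (2, 0, 0))


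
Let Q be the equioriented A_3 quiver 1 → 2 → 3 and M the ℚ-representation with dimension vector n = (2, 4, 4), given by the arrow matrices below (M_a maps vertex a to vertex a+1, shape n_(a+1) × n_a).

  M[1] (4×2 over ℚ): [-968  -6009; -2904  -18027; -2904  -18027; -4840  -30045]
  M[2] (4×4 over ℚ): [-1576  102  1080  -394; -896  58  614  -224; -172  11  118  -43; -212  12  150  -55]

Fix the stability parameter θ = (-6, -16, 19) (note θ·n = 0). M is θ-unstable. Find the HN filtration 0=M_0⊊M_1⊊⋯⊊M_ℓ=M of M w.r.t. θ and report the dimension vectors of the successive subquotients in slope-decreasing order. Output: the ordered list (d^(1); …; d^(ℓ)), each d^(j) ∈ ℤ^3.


Interval decomposition of M: I[1,1], I[1,3], I[2,2], I[2,3]^2, I[3,3].
HN type (ℓ=4): μ^(1)=19; μ^(2)=-6; μ^(3)=-11; μ^(4)=-16

((0, 0, 4); (1, 0, 0); (1, 1, 0); (0, 3, 0))
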